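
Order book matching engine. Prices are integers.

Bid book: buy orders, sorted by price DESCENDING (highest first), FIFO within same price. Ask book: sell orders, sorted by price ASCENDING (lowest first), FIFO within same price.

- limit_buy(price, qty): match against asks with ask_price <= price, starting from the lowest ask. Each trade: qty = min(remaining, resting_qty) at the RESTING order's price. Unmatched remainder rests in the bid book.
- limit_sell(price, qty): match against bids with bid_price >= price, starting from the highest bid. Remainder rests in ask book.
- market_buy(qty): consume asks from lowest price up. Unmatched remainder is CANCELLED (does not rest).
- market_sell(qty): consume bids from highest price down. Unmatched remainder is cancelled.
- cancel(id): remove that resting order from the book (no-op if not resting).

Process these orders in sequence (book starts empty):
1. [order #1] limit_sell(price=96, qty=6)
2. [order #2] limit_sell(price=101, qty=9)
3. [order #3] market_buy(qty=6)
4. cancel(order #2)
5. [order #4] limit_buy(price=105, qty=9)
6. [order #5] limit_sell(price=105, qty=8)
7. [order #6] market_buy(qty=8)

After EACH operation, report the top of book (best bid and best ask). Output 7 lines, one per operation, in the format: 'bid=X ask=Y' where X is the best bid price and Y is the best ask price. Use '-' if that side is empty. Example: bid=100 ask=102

Answer: bid=- ask=96
bid=- ask=96
bid=- ask=101
bid=- ask=-
bid=105 ask=-
bid=105 ask=-
bid=105 ask=-

Derivation:
After op 1 [order #1] limit_sell(price=96, qty=6): fills=none; bids=[-] asks=[#1:6@96]
After op 2 [order #2] limit_sell(price=101, qty=9): fills=none; bids=[-] asks=[#1:6@96 #2:9@101]
After op 3 [order #3] market_buy(qty=6): fills=#3x#1:6@96; bids=[-] asks=[#2:9@101]
After op 4 cancel(order #2): fills=none; bids=[-] asks=[-]
After op 5 [order #4] limit_buy(price=105, qty=9): fills=none; bids=[#4:9@105] asks=[-]
After op 6 [order #5] limit_sell(price=105, qty=8): fills=#4x#5:8@105; bids=[#4:1@105] asks=[-]
After op 7 [order #6] market_buy(qty=8): fills=none; bids=[#4:1@105] asks=[-]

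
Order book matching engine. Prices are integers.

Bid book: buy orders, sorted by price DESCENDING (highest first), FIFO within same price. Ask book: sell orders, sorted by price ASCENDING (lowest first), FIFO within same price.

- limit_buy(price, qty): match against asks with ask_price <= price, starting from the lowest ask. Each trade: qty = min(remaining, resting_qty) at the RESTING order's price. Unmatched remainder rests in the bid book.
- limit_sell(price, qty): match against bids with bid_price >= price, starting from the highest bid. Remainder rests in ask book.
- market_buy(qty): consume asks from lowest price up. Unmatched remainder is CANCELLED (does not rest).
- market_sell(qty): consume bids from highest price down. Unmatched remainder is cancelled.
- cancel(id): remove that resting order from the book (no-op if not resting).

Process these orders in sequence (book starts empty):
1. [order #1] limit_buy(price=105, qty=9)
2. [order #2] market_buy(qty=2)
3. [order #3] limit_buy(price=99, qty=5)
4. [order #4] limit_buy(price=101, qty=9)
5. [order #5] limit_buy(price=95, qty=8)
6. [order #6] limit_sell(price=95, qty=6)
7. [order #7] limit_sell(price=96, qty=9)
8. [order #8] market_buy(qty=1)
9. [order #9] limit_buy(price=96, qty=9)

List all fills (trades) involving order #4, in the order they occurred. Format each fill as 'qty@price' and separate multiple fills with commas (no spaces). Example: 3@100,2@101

After op 1 [order #1] limit_buy(price=105, qty=9): fills=none; bids=[#1:9@105] asks=[-]
After op 2 [order #2] market_buy(qty=2): fills=none; bids=[#1:9@105] asks=[-]
After op 3 [order #3] limit_buy(price=99, qty=5): fills=none; bids=[#1:9@105 #3:5@99] asks=[-]
After op 4 [order #4] limit_buy(price=101, qty=9): fills=none; bids=[#1:9@105 #4:9@101 #3:5@99] asks=[-]
After op 5 [order #5] limit_buy(price=95, qty=8): fills=none; bids=[#1:9@105 #4:9@101 #3:5@99 #5:8@95] asks=[-]
After op 6 [order #6] limit_sell(price=95, qty=6): fills=#1x#6:6@105; bids=[#1:3@105 #4:9@101 #3:5@99 #5:8@95] asks=[-]
After op 7 [order #7] limit_sell(price=96, qty=9): fills=#1x#7:3@105 #4x#7:6@101; bids=[#4:3@101 #3:5@99 #5:8@95] asks=[-]
After op 8 [order #8] market_buy(qty=1): fills=none; bids=[#4:3@101 #3:5@99 #5:8@95] asks=[-]
After op 9 [order #9] limit_buy(price=96, qty=9): fills=none; bids=[#4:3@101 #3:5@99 #9:9@96 #5:8@95] asks=[-]

Answer: 6@101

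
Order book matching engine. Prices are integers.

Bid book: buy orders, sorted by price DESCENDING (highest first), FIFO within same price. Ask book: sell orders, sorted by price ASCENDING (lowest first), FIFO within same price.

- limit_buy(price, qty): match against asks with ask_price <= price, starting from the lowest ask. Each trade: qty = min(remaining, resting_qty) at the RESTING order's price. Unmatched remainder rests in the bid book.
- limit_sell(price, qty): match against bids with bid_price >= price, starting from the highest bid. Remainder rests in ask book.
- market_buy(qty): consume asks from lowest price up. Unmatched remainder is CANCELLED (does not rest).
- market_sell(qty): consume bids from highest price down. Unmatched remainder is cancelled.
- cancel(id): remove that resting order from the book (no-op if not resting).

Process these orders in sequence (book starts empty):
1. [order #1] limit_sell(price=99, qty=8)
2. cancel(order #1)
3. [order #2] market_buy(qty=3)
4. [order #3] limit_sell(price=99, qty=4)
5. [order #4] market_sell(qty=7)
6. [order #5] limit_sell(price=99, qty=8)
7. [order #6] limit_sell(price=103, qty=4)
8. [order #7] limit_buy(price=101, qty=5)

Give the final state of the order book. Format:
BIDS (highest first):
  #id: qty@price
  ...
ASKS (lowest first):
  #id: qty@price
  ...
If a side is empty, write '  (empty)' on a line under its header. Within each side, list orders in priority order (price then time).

Answer: BIDS (highest first):
  (empty)
ASKS (lowest first):
  #5: 7@99
  #6: 4@103

Derivation:
After op 1 [order #1] limit_sell(price=99, qty=8): fills=none; bids=[-] asks=[#1:8@99]
After op 2 cancel(order #1): fills=none; bids=[-] asks=[-]
After op 3 [order #2] market_buy(qty=3): fills=none; bids=[-] asks=[-]
After op 4 [order #3] limit_sell(price=99, qty=4): fills=none; bids=[-] asks=[#3:4@99]
After op 5 [order #4] market_sell(qty=7): fills=none; bids=[-] asks=[#3:4@99]
After op 6 [order #5] limit_sell(price=99, qty=8): fills=none; bids=[-] asks=[#3:4@99 #5:8@99]
After op 7 [order #6] limit_sell(price=103, qty=4): fills=none; bids=[-] asks=[#3:4@99 #5:8@99 #6:4@103]
After op 8 [order #7] limit_buy(price=101, qty=5): fills=#7x#3:4@99 #7x#5:1@99; bids=[-] asks=[#5:7@99 #6:4@103]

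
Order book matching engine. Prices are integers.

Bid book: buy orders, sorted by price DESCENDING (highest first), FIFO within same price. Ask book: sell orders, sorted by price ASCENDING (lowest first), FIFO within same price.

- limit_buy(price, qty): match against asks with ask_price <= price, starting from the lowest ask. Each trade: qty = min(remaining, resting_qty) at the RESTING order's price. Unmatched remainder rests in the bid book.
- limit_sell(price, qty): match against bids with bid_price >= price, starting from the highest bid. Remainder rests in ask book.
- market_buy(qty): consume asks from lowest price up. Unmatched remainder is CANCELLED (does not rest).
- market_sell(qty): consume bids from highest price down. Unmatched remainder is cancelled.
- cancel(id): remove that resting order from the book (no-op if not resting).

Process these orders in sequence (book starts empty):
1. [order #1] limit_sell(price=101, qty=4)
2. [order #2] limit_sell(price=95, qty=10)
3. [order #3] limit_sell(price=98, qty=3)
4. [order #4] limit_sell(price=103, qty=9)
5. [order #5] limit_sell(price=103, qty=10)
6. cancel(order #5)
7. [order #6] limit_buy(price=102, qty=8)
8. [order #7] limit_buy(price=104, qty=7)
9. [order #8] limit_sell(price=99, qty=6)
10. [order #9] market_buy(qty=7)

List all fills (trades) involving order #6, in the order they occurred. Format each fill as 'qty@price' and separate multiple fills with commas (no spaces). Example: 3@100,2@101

Answer: 8@95

Derivation:
After op 1 [order #1] limit_sell(price=101, qty=4): fills=none; bids=[-] asks=[#1:4@101]
After op 2 [order #2] limit_sell(price=95, qty=10): fills=none; bids=[-] asks=[#2:10@95 #1:4@101]
After op 3 [order #3] limit_sell(price=98, qty=3): fills=none; bids=[-] asks=[#2:10@95 #3:3@98 #1:4@101]
After op 4 [order #4] limit_sell(price=103, qty=9): fills=none; bids=[-] asks=[#2:10@95 #3:3@98 #1:4@101 #4:9@103]
After op 5 [order #5] limit_sell(price=103, qty=10): fills=none; bids=[-] asks=[#2:10@95 #3:3@98 #1:4@101 #4:9@103 #5:10@103]
After op 6 cancel(order #5): fills=none; bids=[-] asks=[#2:10@95 #3:3@98 #1:4@101 #4:9@103]
After op 7 [order #6] limit_buy(price=102, qty=8): fills=#6x#2:8@95; bids=[-] asks=[#2:2@95 #3:3@98 #1:4@101 #4:9@103]
After op 8 [order #7] limit_buy(price=104, qty=7): fills=#7x#2:2@95 #7x#3:3@98 #7x#1:2@101; bids=[-] asks=[#1:2@101 #4:9@103]
After op 9 [order #8] limit_sell(price=99, qty=6): fills=none; bids=[-] asks=[#8:6@99 #1:2@101 #4:9@103]
After op 10 [order #9] market_buy(qty=7): fills=#9x#8:6@99 #9x#1:1@101; bids=[-] asks=[#1:1@101 #4:9@103]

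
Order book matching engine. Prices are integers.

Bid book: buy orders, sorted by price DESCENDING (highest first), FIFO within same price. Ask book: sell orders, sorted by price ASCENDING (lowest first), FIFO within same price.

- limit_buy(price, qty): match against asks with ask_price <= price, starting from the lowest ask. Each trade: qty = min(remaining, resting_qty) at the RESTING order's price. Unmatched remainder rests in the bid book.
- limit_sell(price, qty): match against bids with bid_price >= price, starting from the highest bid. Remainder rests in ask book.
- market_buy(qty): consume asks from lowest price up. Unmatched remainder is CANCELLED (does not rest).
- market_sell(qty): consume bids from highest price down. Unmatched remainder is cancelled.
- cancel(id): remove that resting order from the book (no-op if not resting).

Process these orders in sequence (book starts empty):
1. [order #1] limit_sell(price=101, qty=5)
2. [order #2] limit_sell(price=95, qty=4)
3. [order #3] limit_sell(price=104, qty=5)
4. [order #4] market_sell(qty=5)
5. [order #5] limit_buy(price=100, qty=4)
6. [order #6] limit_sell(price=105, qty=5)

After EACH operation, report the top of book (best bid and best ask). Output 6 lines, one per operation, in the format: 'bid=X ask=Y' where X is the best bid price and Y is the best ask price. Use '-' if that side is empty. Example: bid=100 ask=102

Answer: bid=- ask=101
bid=- ask=95
bid=- ask=95
bid=- ask=95
bid=- ask=101
bid=- ask=101

Derivation:
After op 1 [order #1] limit_sell(price=101, qty=5): fills=none; bids=[-] asks=[#1:5@101]
After op 2 [order #2] limit_sell(price=95, qty=4): fills=none; bids=[-] asks=[#2:4@95 #1:5@101]
After op 3 [order #3] limit_sell(price=104, qty=5): fills=none; bids=[-] asks=[#2:4@95 #1:5@101 #3:5@104]
After op 4 [order #4] market_sell(qty=5): fills=none; bids=[-] asks=[#2:4@95 #1:5@101 #3:5@104]
After op 5 [order #5] limit_buy(price=100, qty=4): fills=#5x#2:4@95; bids=[-] asks=[#1:5@101 #3:5@104]
After op 6 [order #6] limit_sell(price=105, qty=5): fills=none; bids=[-] asks=[#1:5@101 #3:5@104 #6:5@105]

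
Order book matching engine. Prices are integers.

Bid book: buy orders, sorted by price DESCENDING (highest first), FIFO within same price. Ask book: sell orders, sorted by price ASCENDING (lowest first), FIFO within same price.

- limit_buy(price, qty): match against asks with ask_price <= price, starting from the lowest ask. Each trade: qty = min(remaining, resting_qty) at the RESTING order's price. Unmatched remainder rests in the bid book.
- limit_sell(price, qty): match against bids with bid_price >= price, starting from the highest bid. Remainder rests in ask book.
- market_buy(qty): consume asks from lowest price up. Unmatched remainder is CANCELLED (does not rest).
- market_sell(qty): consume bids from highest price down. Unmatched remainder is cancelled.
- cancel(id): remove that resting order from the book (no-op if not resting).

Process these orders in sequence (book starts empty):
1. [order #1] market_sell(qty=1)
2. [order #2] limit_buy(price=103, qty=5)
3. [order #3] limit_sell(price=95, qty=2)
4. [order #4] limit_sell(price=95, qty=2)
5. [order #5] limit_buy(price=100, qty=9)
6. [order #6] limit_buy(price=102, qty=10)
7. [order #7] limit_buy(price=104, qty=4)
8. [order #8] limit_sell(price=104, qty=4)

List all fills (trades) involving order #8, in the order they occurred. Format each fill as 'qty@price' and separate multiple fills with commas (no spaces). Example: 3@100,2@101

After op 1 [order #1] market_sell(qty=1): fills=none; bids=[-] asks=[-]
After op 2 [order #2] limit_buy(price=103, qty=5): fills=none; bids=[#2:5@103] asks=[-]
After op 3 [order #3] limit_sell(price=95, qty=2): fills=#2x#3:2@103; bids=[#2:3@103] asks=[-]
After op 4 [order #4] limit_sell(price=95, qty=2): fills=#2x#4:2@103; bids=[#2:1@103] asks=[-]
After op 5 [order #5] limit_buy(price=100, qty=9): fills=none; bids=[#2:1@103 #5:9@100] asks=[-]
After op 6 [order #6] limit_buy(price=102, qty=10): fills=none; bids=[#2:1@103 #6:10@102 #5:9@100] asks=[-]
After op 7 [order #7] limit_buy(price=104, qty=4): fills=none; bids=[#7:4@104 #2:1@103 #6:10@102 #5:9@100] asks=[-]
After op 8 [order #8] limit_sell(price=104, qty=4): fills=#7x#8:4@104; bids=[#2:1@103 #6:10@102 #5:9@100] asks=[-]

Answer: 4@104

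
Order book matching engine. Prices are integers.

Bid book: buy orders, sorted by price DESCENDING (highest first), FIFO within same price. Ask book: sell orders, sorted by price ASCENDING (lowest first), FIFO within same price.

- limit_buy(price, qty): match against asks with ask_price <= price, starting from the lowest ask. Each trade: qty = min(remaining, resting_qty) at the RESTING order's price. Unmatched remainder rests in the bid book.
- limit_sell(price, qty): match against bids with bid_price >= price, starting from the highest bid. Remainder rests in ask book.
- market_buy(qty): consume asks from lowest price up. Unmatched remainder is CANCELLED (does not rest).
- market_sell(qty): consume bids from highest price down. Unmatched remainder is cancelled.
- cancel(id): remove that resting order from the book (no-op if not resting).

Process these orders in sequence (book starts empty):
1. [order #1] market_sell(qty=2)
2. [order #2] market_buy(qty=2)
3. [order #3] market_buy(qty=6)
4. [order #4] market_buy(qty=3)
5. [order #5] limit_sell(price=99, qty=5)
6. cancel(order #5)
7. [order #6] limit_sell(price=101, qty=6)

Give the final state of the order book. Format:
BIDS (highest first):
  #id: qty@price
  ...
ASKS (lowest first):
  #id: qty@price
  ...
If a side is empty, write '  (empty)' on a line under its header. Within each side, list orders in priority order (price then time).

Answer: BIDS (highest first):
  (empty)
ASKS (lowest first):
  #6: 6@101

Derivation:
After op 1 [order #1] market_sell(qty=2): fills=none; bids=[-] asks=[-]
After op 2 [order #2] market_buy(qty=2): fills=none; bids=[-] asks=[-]
After op 3 [order #3] market_buy(qty=6): fills=none; bids=[-] asks=[-]
After op 4 [order #4] market_buy(qty=3): fills=none; bids=[-] asks=[-]
After op 5 [order #5] limit_sell(price=99, qty=5): fills=none; bids=[-] asks=[#5:5@99]
After op 6 cancel(order #5): fills=none; bids=[-] asks=[-]
After op 7 [order #6] limit_sell(price=101, qty=6): fills=none; bids=[-] asks=[#6:6@101]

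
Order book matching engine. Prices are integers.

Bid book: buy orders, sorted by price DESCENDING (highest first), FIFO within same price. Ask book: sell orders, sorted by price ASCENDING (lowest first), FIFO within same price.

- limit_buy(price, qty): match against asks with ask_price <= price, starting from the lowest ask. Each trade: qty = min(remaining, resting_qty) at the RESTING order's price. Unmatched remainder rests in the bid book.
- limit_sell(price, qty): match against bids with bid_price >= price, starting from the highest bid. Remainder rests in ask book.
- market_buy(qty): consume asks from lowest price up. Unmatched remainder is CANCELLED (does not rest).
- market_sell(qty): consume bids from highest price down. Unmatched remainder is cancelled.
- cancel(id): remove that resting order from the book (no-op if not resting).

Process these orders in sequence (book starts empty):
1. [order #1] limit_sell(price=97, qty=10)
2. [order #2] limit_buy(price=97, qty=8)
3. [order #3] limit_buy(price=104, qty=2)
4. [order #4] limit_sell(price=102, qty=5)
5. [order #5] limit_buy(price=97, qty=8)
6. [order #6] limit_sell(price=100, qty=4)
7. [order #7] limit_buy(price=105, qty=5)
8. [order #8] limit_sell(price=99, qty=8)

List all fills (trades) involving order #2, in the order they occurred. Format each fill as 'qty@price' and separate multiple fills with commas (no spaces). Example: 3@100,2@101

Answer: 8@97

Derivation:
After op 1 [order #1] limit_sell(price=97, qty=10): fills=none; bids=[-] asks=[#1:10@97]
After op 2 [order #2] limit_buy(price=97, qty=8): fills=#2x#1:8@97; bids=[-] asks=[#1:2@97]
After op 3 [order #3] limit_buy(price=104, qty=2): fills=#3x#1:2@97; bids=[-] asks=[-]
After op 4 [order #4] limit_sell(price=102, qty=5): fills=none; bids=[-] asks=[#4:5@102]
After op 5 [order #5] limit_buy(price=97, qty=8): fills=none; bids=[#5:8@97] asks=[#4:5@102]
After op 6 [order #6] limit_sell(price=100, qty=4): fills=none; bids=[#5:8@97] asks=[#6:4@100 #4:5@102]
After op 7 [order #7] limit_buy(price=105, qty=5): fills=#7x#6:4@100 #7x#4:1@102; bids=[#5:8@97] asks=[#4:4@102]
After op 8 [order #8] limit_sell(price=99, qty=8): fills=none; bids=[#5:8@97] asks=[#8:8@99 #4:4@102]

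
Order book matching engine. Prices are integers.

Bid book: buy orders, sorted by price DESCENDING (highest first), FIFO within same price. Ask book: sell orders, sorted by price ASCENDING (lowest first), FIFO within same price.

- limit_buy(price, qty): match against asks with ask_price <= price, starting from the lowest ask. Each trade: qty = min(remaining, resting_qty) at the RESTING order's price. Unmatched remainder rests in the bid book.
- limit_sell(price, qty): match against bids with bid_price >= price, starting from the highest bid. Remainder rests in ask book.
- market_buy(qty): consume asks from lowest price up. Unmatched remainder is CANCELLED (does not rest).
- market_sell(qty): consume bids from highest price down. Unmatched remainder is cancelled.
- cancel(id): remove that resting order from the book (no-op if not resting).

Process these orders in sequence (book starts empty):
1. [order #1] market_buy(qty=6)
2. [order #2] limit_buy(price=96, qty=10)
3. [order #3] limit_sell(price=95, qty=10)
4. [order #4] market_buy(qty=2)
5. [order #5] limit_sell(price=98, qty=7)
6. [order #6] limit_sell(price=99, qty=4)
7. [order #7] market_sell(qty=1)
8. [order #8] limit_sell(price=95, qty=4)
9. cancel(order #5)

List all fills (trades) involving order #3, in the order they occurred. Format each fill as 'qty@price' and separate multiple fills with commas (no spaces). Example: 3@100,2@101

After op 1 [order #1] market_buy(qty=6): fills=none; bids=[-] asks=[-]
After op 2 [order #2] limit_buy(price=96, qty=10): fills=none; bids=[#2:10@96] asks=[-]
After op 3 [order #3] limit_sell(price=95, qty=10): fills=#2x#3:10@96; bids=[-] asks=[-]
After op 4 [order #4] market_buy(qty=2): fills=none; bids=[-] asks=[-]
After op 5 [order #5] limit_sell(price=98, qty=7): fills=none; bids=[-] asks=[#5:7@98]
After op 6 [order #6] limit_sell(price=99, qty=4): fills=none; bids=[-] asks=[#5:7@98 #6:4@99]
After op 7 [order #7] market_sell(qty=1): fills=none; bids=[-] asks=[#5:7@98 #6:4@99]
After op 8 [order #8] limit_sell(price=95, qty=4): fills=none; bids=[-] asks=[#8:4@95 #5:7@98 #6:4@99]
After op 9 cancel(order #5): fills=none; bids=[-] asks=[#8:4@95 #6:4@99]

Answer: 10@96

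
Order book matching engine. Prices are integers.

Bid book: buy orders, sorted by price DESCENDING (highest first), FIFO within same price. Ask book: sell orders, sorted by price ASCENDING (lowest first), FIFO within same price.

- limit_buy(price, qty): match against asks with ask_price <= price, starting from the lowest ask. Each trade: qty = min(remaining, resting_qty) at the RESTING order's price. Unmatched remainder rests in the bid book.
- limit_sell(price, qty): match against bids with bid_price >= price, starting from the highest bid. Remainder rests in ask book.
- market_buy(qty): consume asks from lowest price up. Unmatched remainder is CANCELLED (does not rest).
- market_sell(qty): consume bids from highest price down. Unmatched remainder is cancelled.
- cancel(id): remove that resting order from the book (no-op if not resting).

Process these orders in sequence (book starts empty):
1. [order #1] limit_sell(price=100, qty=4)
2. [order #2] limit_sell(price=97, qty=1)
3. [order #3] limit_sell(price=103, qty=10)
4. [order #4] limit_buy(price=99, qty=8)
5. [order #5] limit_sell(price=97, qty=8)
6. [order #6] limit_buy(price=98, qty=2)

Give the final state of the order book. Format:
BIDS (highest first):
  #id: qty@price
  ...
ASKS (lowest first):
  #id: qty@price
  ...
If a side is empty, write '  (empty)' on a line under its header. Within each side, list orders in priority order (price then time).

Answer: BIDS (highest first):
  #6: 1@98
ASKS (lowest first):
  #1: 4@100
  #3: 10@103

Derivation:
After op 1 [order #1] limit_sell(price=100, qty=4): fills=none; bids=[-] asks=[#1:4@100]
After op 2 [order #2] limit_sell(price=97, qty=1): fills=none; bids=[-] asks=[#2:1@97 #1:4@100]
After op 3 [order #3] limit_sell(price=103, qty=10): fills=none; bids=[-] asks=[#2:1@97 #1:4@100 #3:10@103]
After op 4 [order #4] limit_buy(price=99, qty=8): fills=#4x#2:1@97; bids=[#4:7@99] asks=[#1:4@100 #3:10@103]
After op 5 [order #5] limit_sell(price=97, qty=8): fills=#4x#5:7@99; bids=[-] asks=[#5:1@97 #1:4@100 #3:10@103]
After op 6 [order #6] limit_buy(price=98, qty=2): fills=#6x#5:1@97; bids=[#6:1@98] asks=[#1:4@100 #3:10@103]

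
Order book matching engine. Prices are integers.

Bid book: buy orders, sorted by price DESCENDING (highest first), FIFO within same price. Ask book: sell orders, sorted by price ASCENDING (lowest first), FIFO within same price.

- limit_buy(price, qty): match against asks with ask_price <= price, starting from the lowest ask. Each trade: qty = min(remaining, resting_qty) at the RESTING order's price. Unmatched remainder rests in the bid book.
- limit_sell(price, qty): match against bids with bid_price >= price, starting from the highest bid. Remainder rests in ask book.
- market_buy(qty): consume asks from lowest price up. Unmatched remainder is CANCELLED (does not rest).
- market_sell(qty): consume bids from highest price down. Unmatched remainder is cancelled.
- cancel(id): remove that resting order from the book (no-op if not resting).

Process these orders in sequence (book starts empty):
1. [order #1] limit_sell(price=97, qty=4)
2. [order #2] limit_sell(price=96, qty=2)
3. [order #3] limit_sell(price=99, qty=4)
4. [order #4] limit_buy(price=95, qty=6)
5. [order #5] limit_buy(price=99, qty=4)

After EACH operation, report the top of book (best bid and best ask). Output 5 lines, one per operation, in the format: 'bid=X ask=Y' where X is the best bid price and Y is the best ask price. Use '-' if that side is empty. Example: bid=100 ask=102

Answer: bid=- ask=97
bid=- ask=96
bid=- ask=96
bid=95 ask=96
bid=95 ask=97

Derivation:
After op 1 [order #1] limit_sell(price=97, qty=4): fills=none; bids=[-] asks=[#1:4@97]
After op 2 [order #2] limit_sell(price=96, qty=2): fills=none; bids=[-] asks=[#2:2@96 #1:4@97]
After op 3 [order #3] limit_sell(price=99, qty=4): fills=none; bids=[-] asks=[#2:2@96 #1:4@97 #3:4@99]
After op 4 [order #4] limit_buy(price=95, qty=6): fills=none; bids=[#4:6@95] asks=[#2:2@96 #1:4@97 #3:4@99]
After op 5 [order #5] limit_buy(price=99, qty=4): fills=#5x#2:2@96 #5x#1:2@97; bids=[#4:6@95] asks=[#1:2@97 #3:4@99]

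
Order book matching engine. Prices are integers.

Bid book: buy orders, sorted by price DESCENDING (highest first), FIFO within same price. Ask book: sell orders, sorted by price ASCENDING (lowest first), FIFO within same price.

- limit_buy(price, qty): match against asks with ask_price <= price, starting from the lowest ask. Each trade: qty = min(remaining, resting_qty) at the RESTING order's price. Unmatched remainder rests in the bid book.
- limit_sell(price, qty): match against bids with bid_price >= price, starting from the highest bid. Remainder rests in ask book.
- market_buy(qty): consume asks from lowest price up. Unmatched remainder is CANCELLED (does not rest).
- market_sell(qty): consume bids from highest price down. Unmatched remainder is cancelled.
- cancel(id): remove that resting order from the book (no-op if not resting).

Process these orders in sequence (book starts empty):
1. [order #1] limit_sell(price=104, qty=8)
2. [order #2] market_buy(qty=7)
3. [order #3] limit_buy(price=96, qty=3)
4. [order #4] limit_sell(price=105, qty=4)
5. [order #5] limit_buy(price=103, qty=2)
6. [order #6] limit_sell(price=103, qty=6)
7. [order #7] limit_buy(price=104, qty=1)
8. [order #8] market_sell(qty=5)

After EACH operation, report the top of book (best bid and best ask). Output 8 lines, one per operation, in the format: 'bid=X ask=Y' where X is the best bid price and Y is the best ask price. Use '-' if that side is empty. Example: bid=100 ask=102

Answer: bid=- ask=104
bid=- ask=104
bid=96 ask=104
bid=96 ask=104
bid=103 ask=104
bid=96 ask=103
bid=96 ask=103
bid=- ask=103

Derivation:
After op 1 [order #1] limit_sell(price=104, qty=8): fills=none; bids=[-] asks=[#1:8@104]
After op 2 [order #2] market_buy(qty=7): fills=#2x#1:7@104; bids=[-] asks=[#1:1@104]
After op 3 [order #3] limit_buy(price=96, qty=3): fills=none; bids=[#3:3@96] asks=[#1:1@104]
After op 4 [order #4] limit_sell(price=105, qty=4): fills=none; bids=[#3:3@96] asks=[#1:1@104 #4:4@105]
After op 5 [order #5] limit_buy(price=103, qty=2): fills=none; bids=[#5:2@103 #3:3@96] asks=[#1:1@104 #4:4@105]
After op 6 [order #6] limit_sell(price=103, qty=6): fills=#5x#6:2@103; bids=[#3:3@96] asks=[#6:4@103 #1:1@104 #4:4@105]
After op 7 [order #7] limit_buy(price=104, qty=1): fills=#7x#6:1@103; bids=[#3:3@96] asks=[#6:3@103 #1:1@104 #4:4@105]
After op 8 [order #8] market_sell(qty=5): fills=#3x#8:3@96; bids=[-] asks=[#6:3@103 #1:1@104 #4:4@105]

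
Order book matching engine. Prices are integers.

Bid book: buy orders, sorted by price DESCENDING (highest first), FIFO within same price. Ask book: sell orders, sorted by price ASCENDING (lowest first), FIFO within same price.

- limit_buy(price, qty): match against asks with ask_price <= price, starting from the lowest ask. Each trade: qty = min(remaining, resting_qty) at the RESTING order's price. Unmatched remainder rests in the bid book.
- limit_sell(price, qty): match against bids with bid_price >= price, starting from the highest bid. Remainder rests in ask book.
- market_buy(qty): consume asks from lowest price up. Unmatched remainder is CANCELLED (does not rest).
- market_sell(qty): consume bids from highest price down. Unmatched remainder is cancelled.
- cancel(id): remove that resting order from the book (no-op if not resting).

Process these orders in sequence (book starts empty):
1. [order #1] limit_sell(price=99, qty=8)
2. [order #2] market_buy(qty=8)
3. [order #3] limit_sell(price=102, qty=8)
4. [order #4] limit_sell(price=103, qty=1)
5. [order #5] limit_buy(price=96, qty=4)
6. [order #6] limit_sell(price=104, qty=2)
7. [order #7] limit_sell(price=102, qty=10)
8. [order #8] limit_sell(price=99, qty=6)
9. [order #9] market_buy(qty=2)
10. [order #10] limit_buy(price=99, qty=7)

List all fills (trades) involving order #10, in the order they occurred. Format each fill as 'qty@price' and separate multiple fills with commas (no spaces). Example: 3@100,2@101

Answer: 4@99

Derivation:
After op 1 [order #1] limit_sell(price=99, qty=8): fills=none; bids=[-] asks=[#1:8@99]
After op 2 [order #2] market_buy(qty=8): fills=#2x#1:8@99; bids=[-] asks=[-]
After op 3 [order #3] limit_sell(price=102, qty=8): fills=none; bids=[-] asks=[#3:8@102]
After op 4 [order #4] limit_sell(price=103, qty=1): fills=none; bids=[-] asks=[#3:8@102 #4:1@103]
After op 5 [order #5] limit_buy(price=96, qty=4): fills=none; bids=[#5:4@96] asks=[#3:8@102 #4:1@103]
After op 6 [order #6] limit_sell(price=104, qty=2): fills=none; bids=[#5:4@96] asks=[#3:8@102 #4:1@103 #6:2@104]
After op 7 [order #7] limit_sell(price=102, qty=10): fills=none; bids=[#5:4@96] asks=[#3:8@102 #7:10@102 #4:1@103 #6:2@104]
After op 8 [order #8] limit_sell(price=99, qty=6): fills=none; bids=[#5:4@96] asks=[#8:6@99 #3:8@102 #7:10@102 #4:1@103 #6:2@104]
After op 9 [order #9] market_buy(qty=2): fills=#9x#8:2@99; bids=[#5:4@96] asks=[#8:4@99 #3:8@102 #7:10@102 #4:1@103 #6:2@104]
After op 10 [order #10] limit_buy(price=99, qty=7): fills=#10x#8:4@99; bids=[#10:3@99 #5:4@96] asks=[#3:8@102 #7:10@102 #4:1@103 #6:2@104]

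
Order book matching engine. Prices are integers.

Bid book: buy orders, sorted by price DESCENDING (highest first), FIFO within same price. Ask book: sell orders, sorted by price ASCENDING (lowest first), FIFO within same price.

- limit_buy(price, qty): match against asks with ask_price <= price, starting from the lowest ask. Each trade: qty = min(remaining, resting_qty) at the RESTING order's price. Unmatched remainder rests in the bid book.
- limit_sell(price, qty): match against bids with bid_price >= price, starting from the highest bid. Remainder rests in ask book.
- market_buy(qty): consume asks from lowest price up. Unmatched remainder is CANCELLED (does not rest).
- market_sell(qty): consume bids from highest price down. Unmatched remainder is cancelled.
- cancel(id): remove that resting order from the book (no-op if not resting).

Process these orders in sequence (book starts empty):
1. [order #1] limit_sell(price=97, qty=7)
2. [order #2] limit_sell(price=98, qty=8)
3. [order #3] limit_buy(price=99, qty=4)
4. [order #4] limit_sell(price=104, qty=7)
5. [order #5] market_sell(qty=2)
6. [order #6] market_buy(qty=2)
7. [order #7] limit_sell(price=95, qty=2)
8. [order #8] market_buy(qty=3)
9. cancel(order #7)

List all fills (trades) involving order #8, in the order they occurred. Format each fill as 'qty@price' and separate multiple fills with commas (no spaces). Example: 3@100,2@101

After op 1 [order #1] limit_sell(price=97, qty=7): fills=none; bids=[-] asks=[#1:7@97]
After op 2 [order #2] limit_sell(price=98, qty=8): fills=none; bids=[-] asks=[#1:7@97 #2:8@98]
After op 3 [order #3] limit_buy(price=99, qty=4): fills=#3x#1:4@97; bids=[-] asks=[#1:3@97 #2:8@98]
After op 4 [order #4] limit_sell(price=104, qty=7): fills=none; bids=[-] asks=[#1:3@97 #2:8@98 #4:7@104]
After op 5 [order #5] market_sell(qty=2): fills=none; bids=[-] asks=[#1:3@97 #2:8@98 #4:7@104]
After op 6 [order #6] market_buy(qty=2): fills=#6x#1:2@97; bids=[-] asks=[#1:1@97 #2:8@98 #4:7@104]
After op 7 [order #7] limit_sell(price=95, qty=2): fills=none; bids=[-] asks=[#7:2@95 #1:1@97 #2:8@98 #4:7@104]
After op 8 [order #8] market_buy(qty=3): fills=#8x#7:2@95 #8x#1:1@97; bids=[-] asks=[#2:8@98 #4:7@104]
After op 9 cancel(order #7): fills=none; bids=[-] asks=[#2:8@98 #4:7@104]

Answer: 2@95,1@97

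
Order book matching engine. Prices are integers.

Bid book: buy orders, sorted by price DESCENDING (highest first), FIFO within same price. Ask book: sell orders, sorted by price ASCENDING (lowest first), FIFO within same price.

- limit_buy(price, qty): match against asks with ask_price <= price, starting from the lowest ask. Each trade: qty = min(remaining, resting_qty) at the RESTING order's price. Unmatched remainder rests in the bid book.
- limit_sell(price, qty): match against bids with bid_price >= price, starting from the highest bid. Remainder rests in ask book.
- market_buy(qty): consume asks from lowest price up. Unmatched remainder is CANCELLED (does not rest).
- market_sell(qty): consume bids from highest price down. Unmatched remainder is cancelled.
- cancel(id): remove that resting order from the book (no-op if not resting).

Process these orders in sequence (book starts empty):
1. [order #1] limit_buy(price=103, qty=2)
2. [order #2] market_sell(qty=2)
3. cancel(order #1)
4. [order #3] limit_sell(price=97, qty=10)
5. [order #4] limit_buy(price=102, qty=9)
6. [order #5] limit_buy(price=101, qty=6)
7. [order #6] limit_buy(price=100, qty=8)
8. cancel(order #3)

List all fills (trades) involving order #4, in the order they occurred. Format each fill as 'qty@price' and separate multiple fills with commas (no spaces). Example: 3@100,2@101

After op 1 [order #1] limit_buy(price=103, qty=2): fills=none; bids=[#1:2@103] asks=[-]
After op 2 [order #2] market_sell(qty=2): fills=#1x#2:2@103; bids=[-] asks=[-]
After op 3 cancel(order #1): fills=none; bids=[-] asks=[-]
After op 4 [order #3] limit_sell(price=97, qty=10): fills=none; bids=[-] asks=[#3:10@97]
After op 5 [order #4] limit_buy(price=102, qty=9): fills=#4x#3:9@97; bids=[-] asks=[#3:1@97]
After op 6 [order #5] limit_buy(price=101, qty=6): fills=#5x#3:1@97; bids=[#5:5@101] asks=[-]
After op 7 [order #6] limit_buy(price=100, qty=8): fills=none; bids=[#5:5@101 #6:8@100] asks=[-]
After op 8 cancel(order #3): fills=none; bids=[#5:5@101 #6:8@100] asks=[-]

Answer: 9@97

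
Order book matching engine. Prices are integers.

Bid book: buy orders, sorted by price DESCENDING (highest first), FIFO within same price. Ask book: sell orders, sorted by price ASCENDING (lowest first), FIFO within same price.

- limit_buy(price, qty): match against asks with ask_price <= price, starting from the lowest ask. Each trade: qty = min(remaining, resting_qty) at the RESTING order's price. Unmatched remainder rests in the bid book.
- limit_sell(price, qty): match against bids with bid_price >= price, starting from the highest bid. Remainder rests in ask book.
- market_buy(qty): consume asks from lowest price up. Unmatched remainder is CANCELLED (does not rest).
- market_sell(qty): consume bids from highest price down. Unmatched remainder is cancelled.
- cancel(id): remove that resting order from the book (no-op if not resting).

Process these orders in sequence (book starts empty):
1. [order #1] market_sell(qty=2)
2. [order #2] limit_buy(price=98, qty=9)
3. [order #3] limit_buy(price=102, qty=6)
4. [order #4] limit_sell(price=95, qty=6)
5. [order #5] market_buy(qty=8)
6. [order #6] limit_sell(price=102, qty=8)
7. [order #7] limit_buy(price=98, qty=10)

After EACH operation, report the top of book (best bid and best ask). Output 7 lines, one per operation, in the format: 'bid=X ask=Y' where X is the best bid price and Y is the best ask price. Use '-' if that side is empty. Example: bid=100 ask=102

Answer: bid=- ask=-
bid=98 ask=-
bid=102 ask=-
bid=98 ask=-
bid=98 ask=-
bid=98 ask=102
bid=98 ask=102

Derivation:
After op 1 [order #1] market_sell(qty=2): fills=none; bids=[-] asks=[-]
After op 2 [order #2] limit_buy(price=98, qty=9): fills=none; bids=[#2:9@98] asks=[-]
After op 3 [order #3] limit_buy(price=102, qty=6): fills=none; bids=[#3:6@102 #2:9@98] asks=[-]
After op 4 [order #4] limit_sell(price=95, qty=6): fills=#3x#4:6@102; bids=[#2:9@98] asks=[-]
After op 5 [order #5] market_buy(qty=8): fills=none; bids=[#2:9@98] asks=[-]
After op 6 [order #6] limit_sell(price=102, qty=8): fills=none; bids=[#2:9@98] asks=[#6:8@102]
After op 7 [order #7] limit_buy(price=98, qty=10): fills=none; bids=[#2:9@98 #7:10@98] asks=[#6:8@102]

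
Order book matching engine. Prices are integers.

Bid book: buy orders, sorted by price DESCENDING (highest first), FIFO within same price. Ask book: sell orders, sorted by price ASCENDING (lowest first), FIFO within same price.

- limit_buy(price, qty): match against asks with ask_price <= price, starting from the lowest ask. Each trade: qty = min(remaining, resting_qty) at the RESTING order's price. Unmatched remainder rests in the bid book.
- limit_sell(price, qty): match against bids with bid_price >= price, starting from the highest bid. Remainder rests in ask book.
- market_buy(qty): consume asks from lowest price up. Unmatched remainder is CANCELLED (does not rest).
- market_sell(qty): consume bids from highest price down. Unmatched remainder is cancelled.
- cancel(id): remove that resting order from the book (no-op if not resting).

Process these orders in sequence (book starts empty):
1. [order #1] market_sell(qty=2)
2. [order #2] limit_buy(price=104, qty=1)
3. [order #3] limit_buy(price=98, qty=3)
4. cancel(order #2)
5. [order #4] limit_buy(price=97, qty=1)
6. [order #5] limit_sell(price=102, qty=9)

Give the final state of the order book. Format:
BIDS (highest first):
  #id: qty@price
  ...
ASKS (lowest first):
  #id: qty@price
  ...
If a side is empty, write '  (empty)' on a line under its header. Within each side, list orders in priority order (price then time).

After op 1 [order #1] market_sell(qty=2): fills=none; bids=[-] asks=[-]
After op 2 [order #2] limit_buy(price=104, qty=1): fills=none; bids=[#2:1@104] asks=[-]
After op 3 [order #3] limit_buy(price=98, qty=3): fills=none; bids=[#2:1@104 #3:3@98] asks=[-]
After op 4 cancel(order #2): fills=none; bids=[#3:3@98] asks=[-]
After op 5 [order #4] limit_buy(price=97, qty=1): fills=none; bids=[#3:3@98 #4:1@97] asks=[-]
After op 6 [order #5] limit_sell(price=102, qty=9): fills=none; bids=[#3:3@98 #4:1@97] asks=[#5:9@102]

Answer: BIDS (highest first):
  #3: 3@98
  #4: 1@97
ASKS (lowest first):
  #5: 9@102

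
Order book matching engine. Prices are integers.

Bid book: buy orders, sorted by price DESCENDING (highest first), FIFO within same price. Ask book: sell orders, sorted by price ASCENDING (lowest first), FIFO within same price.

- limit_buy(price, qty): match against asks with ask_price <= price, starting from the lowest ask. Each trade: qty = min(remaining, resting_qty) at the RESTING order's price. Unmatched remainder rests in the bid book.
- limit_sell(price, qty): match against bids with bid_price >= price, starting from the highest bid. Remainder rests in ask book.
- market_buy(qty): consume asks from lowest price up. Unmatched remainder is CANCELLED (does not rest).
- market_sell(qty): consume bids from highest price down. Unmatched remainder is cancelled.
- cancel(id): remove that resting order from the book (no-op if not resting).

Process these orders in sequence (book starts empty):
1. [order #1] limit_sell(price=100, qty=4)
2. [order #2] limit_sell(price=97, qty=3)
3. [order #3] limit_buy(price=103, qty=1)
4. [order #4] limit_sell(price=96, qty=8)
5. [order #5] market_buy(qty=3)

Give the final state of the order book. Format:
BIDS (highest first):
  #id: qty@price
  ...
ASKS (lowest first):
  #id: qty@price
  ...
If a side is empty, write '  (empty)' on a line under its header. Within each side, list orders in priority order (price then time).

Answer: BIDS (highest first):
  (empty)
ASKS (lowest first):
  #4: 5@96
  #2: 2@97
  #1: 4@100

Derivation:
After op 1 [order #1] limit_sell(price=100, qty=4): fills=none; bids=[-] asks=[#1:4@100]
After op 2 [order #2] limit_sell(price=97, qty=3): fills=none; bids=[-] asks=[#2:3@97 #1:4@100]
After op 3 [order #3] limit_buy(price=103, qty=1): fills=#3x#2:1@97; bids=[-] asks=[#2:2@97 #1:4@100]
After op 4 [order #4] limit_sell(price=96, qty=8): fills=none; bids=[-] asks=[#4:8@96 #2:2@97 #1:4@100]
After op 5 [order #5] market_buy(qty=3): fills=#5x#4:3@96; bids=[-] asks=[#4:5@96 #2:2@97 #1:4@100]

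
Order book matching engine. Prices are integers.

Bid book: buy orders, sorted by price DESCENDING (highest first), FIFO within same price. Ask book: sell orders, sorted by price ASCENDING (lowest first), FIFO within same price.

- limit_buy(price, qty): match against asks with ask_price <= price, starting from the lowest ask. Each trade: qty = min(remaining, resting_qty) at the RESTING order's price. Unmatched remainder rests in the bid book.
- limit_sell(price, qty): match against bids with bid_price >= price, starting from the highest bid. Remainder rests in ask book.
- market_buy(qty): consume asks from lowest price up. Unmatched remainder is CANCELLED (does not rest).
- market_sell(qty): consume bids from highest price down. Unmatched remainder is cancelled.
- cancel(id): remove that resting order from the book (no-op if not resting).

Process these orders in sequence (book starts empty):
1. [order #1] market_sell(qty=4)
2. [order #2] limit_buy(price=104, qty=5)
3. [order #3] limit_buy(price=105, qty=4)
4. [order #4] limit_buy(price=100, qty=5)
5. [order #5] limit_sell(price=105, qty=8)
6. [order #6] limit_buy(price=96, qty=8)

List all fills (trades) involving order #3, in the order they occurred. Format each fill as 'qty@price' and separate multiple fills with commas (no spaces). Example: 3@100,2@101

After op 1 [order #1] market_sell(qty=4): fills=none; bids=[-] asks=[-]
After op 2 [order #2] limit_buy(price=104, qty=5): fills=none; bids=[#2:5@104] asks=[-]
After op 3 [order #3] limit_buy(price=105, qty=4): fills=none; bids=[#3:4@105 #2:5@104] asks=[-]
After op 4 [order #4] limit_buy(price=100, qty=5): fills=none; bids=[#3:4@105 #2:5@104 #4:5@100] asks=[-]
After op 5 [order #5] limit_sell(price=105, qty=8): fills=#3x#5:4@105; bids=[#2:5@104 #4:5@100] asks=[#5:4@105]
After op 6 [order #6] limit_buy(price=96, qty=8): fills=none; bids=[#2:5@104 #4:5@100 #6:8@96] asks=[#5:4@105]

Answer: 4@105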